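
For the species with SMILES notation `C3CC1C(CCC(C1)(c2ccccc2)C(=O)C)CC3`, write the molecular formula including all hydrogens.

Heavy atoms from the SMILES: 18 C, 1 O.
Implicit hydrogens by atom environment:
  7 × C: 2 H each → 14
  5 × C (aromatic): 1 H each → 5
  2 × C: 1 H each → 2
  2 × C: no H
  1 × C: 3 H
  1 × C (aromatic): no H
  1 × O: no H
  Total hydrogens = 24.
Molecular formula: C18H24O

C18H24O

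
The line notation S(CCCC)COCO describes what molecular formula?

Heavy atoms from the SMILES: 6 C, 2 O, 1 S.
Implicit hydrogens by atom environment:
  5 × C: 2 H each → 10
  1 × C: 3 H
  1 × O: 1 H
  1 × O: no H
  1 × S: no H
  Total hydrogens = 14.
Molecular formula: C6H14O2S

C6H14O2S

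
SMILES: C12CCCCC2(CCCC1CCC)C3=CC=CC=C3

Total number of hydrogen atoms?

28

Hydrogens are implicit in SMILES; fill each atom to its normal valence:
  9 × C: 2 H each → 18
  5 × C (aromatic): 1 H each → 5
  2 × C: 1 H each → 2
  1 × C: 3 H
  1 × C: no H
  1 × C (aromatic): no H
  Total hydrogens = 28.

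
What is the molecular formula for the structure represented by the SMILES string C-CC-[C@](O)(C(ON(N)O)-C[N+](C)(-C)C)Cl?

C9H23ClN3O3+

Heavy atoms from the SMILES: 9 C, 1 Cl, 3 N, 3 O.
Implicit hydrogens by atom environment:
  4 × C: 3 H each → 12
  3 × C: 2 H each → 6
  2 × O: 1 H each → 2
  1 × C: 1 H
  1 × C: no H
  1 × Cl: no H
  1 × N: 2 H
  1 × N: no H
  1 × N (charge +1): no H
  1 × O: no H
  Total hydrogens = 23.
Net charge +1.
Molecular formula: C9H23ClN3O3+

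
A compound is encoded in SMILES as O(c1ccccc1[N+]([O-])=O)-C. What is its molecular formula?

C7H7NO3

Heavy atoms from the SMILES: 7 C, 1 N, 3 O.
Implicit hydrogens by atom environment:
  4 × C (aromatic): 1 H each → 4
  2 × C (aromatic): no H
  2 × O: no H
  1 × C: 3 H
  1 × N (charge +1): no H
  1 × O (charge -1): no H
  Total hydrogens = 7.
Molecular formula: C7H7NO3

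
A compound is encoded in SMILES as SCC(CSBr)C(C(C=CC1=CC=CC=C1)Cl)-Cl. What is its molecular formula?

Heavy atoms from the SMILES: 1 Br, 13 C, 2 Cl, 2 S.
Implicit hydrogens by atom environment:
  5 × C: 1 H each → 5
  5 × C (aromatic): 1 H each → 5
  2 × C: 2 H each → 4
  2 × Cl: no H
  1 × Br: no H
  1 × C (aromatic): no H
  1 × S: 1 H
  1 × S: no H
  Total hydrogens = 15.
Molecular formula: C13H15BrCl2S2

C13H15BrCl2S2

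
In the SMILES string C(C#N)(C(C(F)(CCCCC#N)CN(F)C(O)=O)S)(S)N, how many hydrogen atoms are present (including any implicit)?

16

Hydrogens are implicit in SMILES; fill each atom to its normal valence:
  5 × C: 2 H each → 10
  5 × C: no H
  3 × N: no H
  2 × F: no H
  2 × S: 1 H each → 2
  1 × C: 1 H
  1 × N: 2 H
  1 × O: 1 H
  1 × O: no H
  Total hydrogens = 16.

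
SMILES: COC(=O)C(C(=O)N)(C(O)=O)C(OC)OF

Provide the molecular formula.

Heavy atoms from the SMILES: 7 C, 1 F, 1 N, 7 O.
Implicit hydrogens by atom environment:
  6 × O: no H
  4 × C: no H
  2 × C: 3 H each → 6
  1 × C: 1 H
  1 × F: no H
  1 × N: 2 H
  1 × O: 1 H
  Total hydrogens = 10.
Molecular formula: C7H10FNO7

C7H10FNO7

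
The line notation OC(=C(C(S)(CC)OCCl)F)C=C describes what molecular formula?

C8H12ClFO2S

Heavy atoms from the SMILES: 8 C, 1 Cl, 1 F, 2 O, 1 S.
Implicit hydrogens by atom environment:
  3 × C: 2 H each → 6
  3 × C: no H
  1 × C: 3 H
  1 × C: 1 H
  1 × Cl: no H
  1 × F: no H
  1 × O: 1 H
  1 × O: no H
  1 × S: 1 H
  Total hydrogens = 12.
Molecular formula: C8H12ClFO2S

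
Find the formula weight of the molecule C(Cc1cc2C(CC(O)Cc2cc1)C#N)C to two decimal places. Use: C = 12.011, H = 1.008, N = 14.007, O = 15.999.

215.30

Molecular formula: C14H17NO.
M = 14×12.011 + 17×1.008 + 1×14.007 + 1×15.999 = 215.30 g/mol.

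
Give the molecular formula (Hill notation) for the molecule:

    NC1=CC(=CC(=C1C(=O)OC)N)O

Heavy atoms from the SMILES: 8 C, 2 N, 3 O.
Implicit hydrogens by atom environment:
  4 × C (aromatic): no H
  2 × C (aromatic): 1 H each → 2
  2 × N: 2 H each → 4
  2 × O: no H
  1 × C: 3 H
  1 × C: no H
  1 × O: 1 H
  Total hydrogens = 10.
Molecular formula: C8H10N2O3

C8H10N2O3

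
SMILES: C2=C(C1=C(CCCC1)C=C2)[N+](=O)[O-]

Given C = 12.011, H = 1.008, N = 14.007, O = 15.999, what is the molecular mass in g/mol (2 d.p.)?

177.20

Molecular formula: C10H11NO2.
M = 10×12.011 + 11×1.008 + 1×14.007 + 2×15.999 = 177.20 g/mol.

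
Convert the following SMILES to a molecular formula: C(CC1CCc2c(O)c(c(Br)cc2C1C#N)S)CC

Heavy atoms from the SMILES: 1 Br, 15 C, 1 N, 1 O, 1 S.
Implicit hydrogens by atom environment:
  5 × C: 2 H each → 10
  5 × C (aromatic): no H
  2 × C: 1 H each → 2
  1 × Br: no H
  1 × C: 3 H
  1 × C (aromatic): 1 H
  1 × C: no H
  1 × N: no H
  1 × O: 1 H
  1 × S: 1 H
  Total hydrogens = 18.
Molecular formula: C15H18BrNOS

C15H18BrNOS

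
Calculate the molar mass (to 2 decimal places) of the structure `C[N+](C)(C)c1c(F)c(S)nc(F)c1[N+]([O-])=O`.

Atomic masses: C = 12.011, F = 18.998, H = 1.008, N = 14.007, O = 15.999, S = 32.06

250.24

Molecular formula: C8H10F2N3O2S+.
M = 8×12.011 + 2×18.998 + 10×1.008 + 3×14.007 + 2×15.999 + 1×32.06 = 250.24 g/mol.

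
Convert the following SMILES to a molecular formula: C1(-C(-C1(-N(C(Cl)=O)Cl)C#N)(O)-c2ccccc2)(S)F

C11H7Cl2FN2O2S

Heavy atoms from the SMILES: 11 C, 2 Cl, 1 F, 2 N, 2 O, 1 S.
Implicit hydrogens by atom environment:
  5 × C (aromatic): 1 H each → 5
  5 × C: no H
  2 × Cl: no H
  2 × N: no H
  1 × C (aromatic): no H
  1 × F: no H
  1 × O: 1 H
  1 × O: no H
  1 × S: 1 H
  Total hydrogens = 7.
Molecular formula: C11H7Cl2FN2O2S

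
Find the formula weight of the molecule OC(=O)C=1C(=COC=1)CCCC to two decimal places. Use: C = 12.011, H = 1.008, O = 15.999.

Molecular formula: C9H12O3.
M = 9×12.011 + 12×1.008 + 3×15.999 = 168.19 g/mol.

168.19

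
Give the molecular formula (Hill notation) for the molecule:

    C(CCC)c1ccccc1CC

C12H18

Heavy atoms from the SMILES: 12 C.
Implicit hydrogens by atom environment:
  4 × C: 2 H each → 8
  4 × C (aromatic): 1 H each → 4
  2 × C: 3 H each → 6
  2 × C (aromatic): no H
  Total hydrogens = 18.
Molecular formula: C12H18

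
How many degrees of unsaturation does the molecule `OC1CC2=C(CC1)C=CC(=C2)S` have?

Molecular formula from the SMILES: C10H12OS.
DoU = (2C + 2 + N − H − X)/2 = (2·10 + 2 + 0 − 12 − 0)/2 = 10/2 = 5.
(Structurally: 2 ring(s) + 3 π bond(s) = 5.)

5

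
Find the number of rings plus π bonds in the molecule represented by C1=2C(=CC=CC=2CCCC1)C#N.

Molecular formula from the SMILES: C11H11N.
DoU = (2C + 2 + N − H − X)/2 = (2·11 + 2 + 1 − 11 − 0)/2 = 14/2 = 7.
(Structurally: 2 ring(s) + 5 π bond(s) = 7.)

7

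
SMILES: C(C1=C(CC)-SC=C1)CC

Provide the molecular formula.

Heavy atoms from the SMILES: 9 C, 1 S.
Implicit hydrogens by atom environment:
  3 × C: 2 H each → 6
  2 × C: 3 H each → 6
  2 × C (aromatic): 1 H each → 2
  2 × C (aromatic): no H
  1 × S (aromatic): no H
  Total hydrogens = 14.
Molecular formula: C9H14S

C9H14S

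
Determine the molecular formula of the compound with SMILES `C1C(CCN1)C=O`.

C5H9NO

Heavy atoms from the SMILES: 5 C, 1 N, 1 O.
Implicit hydrogens by atom environment:
  3 × C: 2 H each → 6
  2 × C: 1 H each → 2
  1 × N: 1 H
  1 × O: no H
  Total hydrogens = 9.
Molecular formula: C5H9NO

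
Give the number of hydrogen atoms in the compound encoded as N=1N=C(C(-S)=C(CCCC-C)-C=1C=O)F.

Hydrogens are implicit in SMILES; fill each atom to its normal valence:
  4 × C: 2 H each → 8
  4 × C (aromatic): no H
  2 × N (aromatic): no H
  1 × C: 3 H
  1 × C: 1 H
  1 × F: no H
  1 × O: no H
  1 × S: 1 H
  Total hydrogens = 13.

13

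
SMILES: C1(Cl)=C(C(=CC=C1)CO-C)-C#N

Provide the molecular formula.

Heavy atoms from the SMILES: 9 C, 1 Cl, 1 N, 1 O.
Implicit hydrogens by atom environment:
  3 × C (aromatic): 1 H each → 3
  3 × C (aromatic): no H
  1 × C: 3 H
  1 × C: 2 H
  1 × C: no H
  1 × Cl: no H
  1 × N: no H
  1 × O: no H
  Total hydrogens = 8.
Molecular formula: C9H8ClNO

C9H8ClNO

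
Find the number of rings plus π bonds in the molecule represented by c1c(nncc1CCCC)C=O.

5

Molecular formula from the SMILES: C9H12N2O.
DoU = (2C + 2 + N − H − X)/2 = (2·9 + 2 + 2 − 12 − 0)/2 = 10/2 = 5.
(Structurally: 1 ring(s) + 4 π bond(s) = 5.)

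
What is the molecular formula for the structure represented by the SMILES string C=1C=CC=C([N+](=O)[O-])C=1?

C6H5NO2

Heavy atoms from the SMILES: 6 C, 1 N, 2 O.
Implicit hydrogens by atom environment:
  5 × C (aromatic): 1 H each → 5
  1 × C (aromatic): no H
  1 × N (charge +1): no H
  1 × O: no H
  1 × O (charge -1): no H
  Total hydrogens = 5.
Molecular formula: C6H5NO2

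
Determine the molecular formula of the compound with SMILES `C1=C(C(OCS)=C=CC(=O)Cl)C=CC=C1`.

C11H9ClO2S

Heavy atoms from the SMILES: 11 C, 1 Cl, 2 O, 1 S.
Implicit hydrogens by atom environment:
  5 × C (aromatic): 1 H each → 5
  3 × C: no H
  2 × O: no H
  1 × C: 2 H
  1 × C: 1 H
  1 × C (aromatic): no H
  1 × Cl: no H
  1 × S: 1 H
  Total hydrogens = 9.
Molecular formula: C11H9ClO2S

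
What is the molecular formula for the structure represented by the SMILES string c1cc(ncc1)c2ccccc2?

C11H9N

Heavy atoms from the SMILES: 11 C, 1 N.
Implicit hydrogens by atom environment:
  9 × C (aromatic): 1 H each → 9
  2 × C (aromatic): no H
  1 × N (aromatic): no H
  Total hydrogens = 9.
Molecular formula: C11H9N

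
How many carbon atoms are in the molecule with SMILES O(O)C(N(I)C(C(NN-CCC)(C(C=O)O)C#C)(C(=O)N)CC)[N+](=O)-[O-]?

The symbol for carbon appears 13 times in the SMILES.

13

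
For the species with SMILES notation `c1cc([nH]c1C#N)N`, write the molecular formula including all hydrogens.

C5H5N3

Heavy atoms from the SMILES: 5 C, 3 N.
Implicit hydrogens by atom environment:
  2 × C (aromatic): 1 H each → 2
  2 × C (aromatic): no H
  1 × C: no H
  1 × N: 2 H
  1 × N (aromatic): 1 H
  1 × N: no H
  Total hydrogens = 5.
Molecular formula: C5H5N3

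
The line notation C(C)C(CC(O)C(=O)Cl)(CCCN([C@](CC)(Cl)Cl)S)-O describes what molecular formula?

Heavy atoms from the SMILES: 12 C, 3 Cl, 1 N, 3 O, 1 S.
Implicit hydrogens by atom environment:
  6 × C: 2 H each → 12
  3 × C: no H
  3 × Cl: no H
  2 × C: 3 H each → 6
  2 × O: 1 H each → 2
  1 × C: 1 H
  1 × N: no H
  1 × O: no H
  1 × S: 1 H
  Total hydrogens = 22.
Molecular formula: C12H22Cl3NO3S

C12H22Cl3NO3S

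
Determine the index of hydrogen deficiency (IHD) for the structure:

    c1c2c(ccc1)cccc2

7

Molecular formula from the SMILES: C10H8.
DoU = (2C + 2 + N − H − X)/2 = (2·10 + 2 + 0 − 8 − 0)/2 = 14/2 = 7.
(Structurally: 2 ring(s) + 5 π bond(s) = 7.)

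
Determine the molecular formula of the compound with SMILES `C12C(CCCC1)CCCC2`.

C10H18

Heavy atoms from the SMILES: 10 C.
Implicit hydrogens by atom environment:
  8 × C: 2 H each → 16
  2 × C: 1 H each → 2
  Total hydrogens = 18.
Molecular formula: C10H18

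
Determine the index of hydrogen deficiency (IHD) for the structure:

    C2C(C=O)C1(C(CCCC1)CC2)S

Molecular formula from the SMILES: C11H18OS.
DoU = (2C + 2 + N − H − X)/2 = (2·11 + 2 + 0 − 18 − 0)/2 = 6/2 = 3.
(Structurally: 2 ring(s) + 1 π bond(s) = 3.)

3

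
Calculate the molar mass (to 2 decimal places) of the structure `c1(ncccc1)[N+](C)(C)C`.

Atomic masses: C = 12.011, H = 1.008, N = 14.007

137.21

Molecular formula: C8H13N2+.
M = 8×12.011 + 13×1.008 + 2×14.007 = 137.21 g/mol.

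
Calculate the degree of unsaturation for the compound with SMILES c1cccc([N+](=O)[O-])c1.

Molecular formula from the SMILES: C6H5NO2.
DoU = (2C + 2 + N − H − X)/2 = (2·6 + 2 + 1 − 5 − 0)/2 = 10/2 = 5.
(Structurally: 1 ring(s) + 4 π bond(s) = 5.)

5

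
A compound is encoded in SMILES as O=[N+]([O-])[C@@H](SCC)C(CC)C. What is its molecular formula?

C7H15NO2S

Heavy atoms from the SMILES: 7 C, 1 N, 2 O, 1 S.
Implicit hydrogens by atom environment:
  3 × C: 3 H each → 9
  2 × C: 2 H each → 4
  2 × C: 1 H each → 2
  1 × N (charge +1): no H
  1 × O: no H
  1 × O (charge -1): no H
  1 × S: no H
  Total hydrogens = 15.
Molecular formula: C7H15NO2S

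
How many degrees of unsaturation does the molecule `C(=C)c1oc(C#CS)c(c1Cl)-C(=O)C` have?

7

Molecular formula from the SMILES: C10H7ClO2S.
DoU = (2C + 2 + N − H − X)/2 = (2·10 + 2 + 0 − 7 − 1)/2 = 14/2 = 7.
(Structurally: 1 ring(s) + 6 π bond(s) = 7.)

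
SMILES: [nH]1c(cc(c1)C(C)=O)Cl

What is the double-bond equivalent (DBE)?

4

Molecular formula from the SMILES: C6H6ClNO.
DoU = (2C + 2 + N − H − X)/2 = (2·6 + 2 + 1 − 6 − 1)/2 = 8/2 = 4.
(Structurally: 1 ring(s) + 3 π bond(s) = 4.)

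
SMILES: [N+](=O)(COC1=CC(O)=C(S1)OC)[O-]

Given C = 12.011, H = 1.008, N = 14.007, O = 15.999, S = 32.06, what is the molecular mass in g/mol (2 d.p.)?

Molecular formula: C6H7NO5S.
M = 6×12.011 + 7×1.008 + 1×14.007 + 5×15.999 + 1×32.06 = 205.18 g/mol.

205.18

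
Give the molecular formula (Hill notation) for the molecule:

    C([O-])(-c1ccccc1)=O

Heavy atoms from the SMILES: 7 C, 2 O.
Implicit hydrogens by atom environment:
  5 × C (aromatic): 1 H each → 5
  1 × C (aromatic): no H
  1 × C: no H
  1 × O: no H
  1 × O (charge -1): no H
  Total hydrogens = 5.
Net charge -1.
Molecular formula: C7H5O2-

C7H5O2-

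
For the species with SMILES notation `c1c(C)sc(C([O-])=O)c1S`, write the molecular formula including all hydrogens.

C6H5O2S2-

Heavy atoms from the SMILES: 6 C, 2 O, 2 S.
Implicit hydrogens by atom environment:
  3 × C (aromatic): no H
  1 × C: 3 H
  1 × C (aromatic): 1 H
  1 × C: no H
  1 × O: no H
  1 × O (charge -1): no H
  1 × S: 1 H
  1 × S (aromatic): no H
  Total hydrogens = 5.
Net charge -1.
Molecular formula: C6H5O2S2-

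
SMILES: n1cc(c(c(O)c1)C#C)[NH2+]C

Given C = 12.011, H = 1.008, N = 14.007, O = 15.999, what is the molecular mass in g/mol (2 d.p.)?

149.17

Molecular formula: C8H9N2O+.
M = 8×12.011 + 9×1.008 + 2×14.007 + 1×15.999 = 149.17 g/mol.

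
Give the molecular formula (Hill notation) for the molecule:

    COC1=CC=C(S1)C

C6H8OS

Heavy atoms from the SMILES: 6 C, 1 O, 1 S.
Implicit hydrogens by atom environment:
  2 × C: 3 H each → 6
  2 × C (aromatic): 1 H each → 2
  2 × C (aromatic): no H
  1 × O: no H
  1 × S (aromatic): no H
  Total hydrogens = 8.
Molecular formula: C6H8OS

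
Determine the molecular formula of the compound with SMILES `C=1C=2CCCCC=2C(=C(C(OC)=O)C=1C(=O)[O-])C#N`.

Heavy atoms from the SMILES: 14 C, 1 N, 4 O.
Implicit hydrogens by atom environment:
  5 × C (aromatic): no H
  4 × C: 2 H each → 8
  3 × C: no H
  3 × O: no H
  1 × C: 3 H
  1 × C (aromatic): 1 H
  1 × N: no H
  1 × O (charge -1): no H
  Total hydrogens = 12.
Net charge -1.
Molecular formula: C14H12NO4-

C14H12NO4-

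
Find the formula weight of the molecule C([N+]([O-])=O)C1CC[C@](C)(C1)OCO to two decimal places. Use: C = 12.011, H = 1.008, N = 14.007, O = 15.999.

Molecular formula: C8H15NO4.
M = 8×12.011 + 15×1.008 + 1×14.007 + 4×15.999 = 189.21 g/mol.

189.21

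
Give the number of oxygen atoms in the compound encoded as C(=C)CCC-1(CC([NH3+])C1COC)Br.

The symbol for oxygen appears 1 time in the SMILES.

1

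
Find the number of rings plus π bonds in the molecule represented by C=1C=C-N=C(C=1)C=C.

Molecular formula from the SMILES: C7H7N.
DoU = (2C + 2 + N − H − X)/2 = (2·7 + 2 + 1 − 7 − 0)/2 = 10/2 = 5.
(Structurally: 1 ring(s) + 4 π bond(s) = 5.)

5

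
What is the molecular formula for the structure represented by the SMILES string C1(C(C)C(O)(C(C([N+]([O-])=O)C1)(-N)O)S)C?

Heavy atoms from the SMILES: 8 C, 2 N, 4 O, 1 S.
Implicit hydrogens by atom environment:
  3 × C: 1 H each → 3
  2 × C: 3 H each → 6
  2 × C: no H
  2 × O: 1 H each → 2
  1 × C: 2 H
  1 × N: 2 H
  1 × N (charge +1): no H
  1 × O: no H
  1 × O (charge -1): no H
  1 × S: 1 H
  Total hydrogens = 16.
Molecular formula: C8H16N2O4S

C8H16N2O4S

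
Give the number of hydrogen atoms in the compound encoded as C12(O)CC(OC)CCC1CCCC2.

20

Hydrogens are implicit in SMILES; fill each atom to its normal valence:
  7 × C: 2 H each → 14
  2 × C: 1 H each → 2
  1 × C: 3 H
  1 × C: no H
  1 × O: 1 H
  1 × O: no H
  Total hydrogens = 20.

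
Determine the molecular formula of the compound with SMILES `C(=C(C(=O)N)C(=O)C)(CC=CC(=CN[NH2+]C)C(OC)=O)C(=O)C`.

Heavy atoms from the SMILES: 15 C, 3 N, 5 O.
Implicit hydrogens by atom environment:
  7 × C: no H
  5 × O: no H
  4 × C: 3 H each → 12
  3 × C: 1 H each → 3
  1 × C: 2 H
  1 × N: 2 H
  1 × N (charge +1): 2 H
  1 × N: 1 H
  Total hydrogens = 22.
Net charge +1.
Molecular formula: C15H22N3O5+

C15H22N3O5+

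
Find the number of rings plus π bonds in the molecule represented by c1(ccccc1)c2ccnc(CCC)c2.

Molecular formula from the SMILES: C14H15N.
DoU = (2C + 2 + N − H − X)/2 = (2·14 + 2 + 1 − 15 − 0)/2 = 16/2 = 8.
(Structurally: 2 ring(s) + 6 π bond(s) = 8.)

8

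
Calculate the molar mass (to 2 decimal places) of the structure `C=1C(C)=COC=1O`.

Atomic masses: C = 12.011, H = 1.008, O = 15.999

98.10

Molecular formula: C5H6O2.
M = 5×12.011 + 6×1.008 + 2×15.999 = 98.10 g/mol.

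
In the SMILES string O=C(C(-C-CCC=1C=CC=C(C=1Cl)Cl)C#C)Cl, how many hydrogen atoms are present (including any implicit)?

11

Hydrogens are implicit in SMILES; fill each atom to its normal valence:
  3 × C: 2 H each → 6
  3 × C (aromatic): 1 H each → 3
  3 × C (aromatic): no H
  3 × Cl: no H
  2 × C: 1 H each → 2
  2 × C: no H
  1 × O: no H
  Total hydrogens = 11.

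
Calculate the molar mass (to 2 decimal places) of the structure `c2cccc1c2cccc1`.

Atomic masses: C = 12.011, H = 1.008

128.17

Molecular formula: C10H8.
M = 10×12.011 + 8×1.008 = 128.17 g/mol.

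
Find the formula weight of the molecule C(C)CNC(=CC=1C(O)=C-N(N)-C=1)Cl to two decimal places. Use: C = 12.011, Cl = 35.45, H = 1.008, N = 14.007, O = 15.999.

215.68

Molecular formula: C9H14ClN3O.
M = 9×12.011 + 1×35.45 + 14×1.008 + 3×14.007 + 1×15.999 = 215.68 g/mol.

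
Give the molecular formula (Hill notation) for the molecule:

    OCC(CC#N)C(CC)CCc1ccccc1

C15H21NO

Heavy atoms from the SMILES: 15 C, 1 N, 1 O.
Implicit hydrogens by atom environment:
  5 × C: 2 H each → 10
  5 × C (aromatic): 1 H each → 5
  2 × C: 1 H each → 2
  1 × C: 3 H
  1 × C: no H
  1 × C (aromatic): no H
  1 × N: no H
  1 × O: 1 H
  Total hydrogens = 21.
Molecular formula: C15H21NO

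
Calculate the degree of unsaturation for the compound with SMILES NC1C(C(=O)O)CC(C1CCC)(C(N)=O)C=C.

Molecular formula from the SMILES: C12H20N2O3.
DoU = (2C + 2 + N − H − X)/2 = (2·12 + 2 + 2 − 20 − 0)/2 = 8/2 = 4.
(Structurally: 1 ring(s) + 3 π bond(s) = 4.)

4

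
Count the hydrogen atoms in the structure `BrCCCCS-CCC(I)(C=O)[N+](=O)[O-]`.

Hydrogens are implicit in SMILES; fill each atom to its normal valence:
  6 × C: 2 H each → 12
  2 × O: no H
  1 × Br: no H
  1 × C: 1 H
  1 × C: no H
  1 × I: no H
  1 × N (charge +1): no H
  1 × O (charge -1): no H
  1 × S: no H
  Total hydrogens = 13.

13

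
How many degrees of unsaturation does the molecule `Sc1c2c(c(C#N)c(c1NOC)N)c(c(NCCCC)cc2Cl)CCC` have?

Molecular formula from the SMILES: C19H25ClN4OS.
DoU = (2C + 2 + N − H − X)/2 = (2·19 + 2 + 4 − 25 − 1)/2 = 18/2 = 9.
(Structurally: 2 ring(s) + 7 π bond(s) = 9.)

9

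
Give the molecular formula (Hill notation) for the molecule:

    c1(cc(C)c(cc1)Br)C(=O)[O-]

Heavy atoms from the SMILES: 1 Br, 8 C, 2 O.
Implicit hydrogens by atom environment:
  3 × C (aromatic): 1 H each → 3
  3 × C (aromatic): no H
  1 × Br: no H
  1 × C: 3 H
  1 × C: no H
  1 × O: no H
  1 × O (charge -1): no H
  Total hydrogens = 6.
Net charge -1.
Molecular formula: C8H6BrO2-

C8H6BrO2-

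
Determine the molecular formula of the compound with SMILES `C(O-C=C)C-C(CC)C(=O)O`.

Heavy atoms from the SMILES: 8 C, 3 O.
Implicit hydrogens by atom environment:
  4 × C: 2 H each → 8
  2 × C: 1 H each → 2
  2 × O: no H
  1 × C: 3 H
  1 × C: no H
  1 × O: 1 H
  Total hydrogens = 14.
Molecular formula: C8H14O3

C8H14O3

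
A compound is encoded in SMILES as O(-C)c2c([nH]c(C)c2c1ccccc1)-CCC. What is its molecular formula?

C15H19NO

Heavy atoms from the SMILES: 15 C, 1 N, 1 O.
Implicit hydrogens by atom environment:
  5 × C (aromatic): 1 H each → 5
  5 × C (aromatic): no H
  3 × C: 3 H each → 9
  2 × C: 2 H each → 4
  1 × N (aromatic): 1 H
  1 × O: no H
  Total hydrogens = 19.
Molecular formula: C15H19NO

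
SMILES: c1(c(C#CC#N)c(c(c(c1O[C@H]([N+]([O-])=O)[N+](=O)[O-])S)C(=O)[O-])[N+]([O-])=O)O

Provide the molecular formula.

Heavy atoms from the SMILES: 11 C, 4 N, 10 O, 1 S.
Implicit hydrogens by atom environment:
  6 × C (aromatic): no H
  5 × O: no H
  4 × C: no H
  4 × O (charge -1): no H
  3 × N (charge +1): no H
  1 × C: 1 H
  1 × N: no H
  1 × O: 1 H
  1 × S: 1 H
  Total hydrogens = 3.
Net charge -1.
Molecular formula: C11H3N4O10S-

C11H3N4O10S-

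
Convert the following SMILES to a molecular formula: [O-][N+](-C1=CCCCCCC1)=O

C8H13NO2

Heavy atoms from the SMILES: 8 C, 1 N, 2 O.
Implicit hydrogens by atom environment:
  6 × C: 2 H each → 12
  1 × C: 1 H
  1 × C: no H
  1 × N (charge +1): no H
  1 × O: no H
  1 × O (charge -1): no H
  Total hydrogens = 13.
Molecular formula: C8H13NO2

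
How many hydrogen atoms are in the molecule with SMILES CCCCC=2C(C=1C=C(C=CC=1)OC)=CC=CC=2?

Hydrogens are implicit in SMILES; fill each atom to its normal valence:
  8 × C (aromatic): 1 H each → 8
  4 × C (aromatic): no H
  3 × C: 2 H each → 6
  2 × C: 3 H each → 6
  1 × O: no H
  Total hydrogens = 20.

20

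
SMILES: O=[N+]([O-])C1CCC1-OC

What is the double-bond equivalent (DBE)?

Molecular formula from the SMILES: C5H9NO3.
DoU = (2C + 2 + N − H − X)/2 = (2·5 + 2 + 1 − 9 − 0)/2 = 4/2 = 2.
(Structurally: 1 ring(s) + 1 π bond(s) = 2.)

2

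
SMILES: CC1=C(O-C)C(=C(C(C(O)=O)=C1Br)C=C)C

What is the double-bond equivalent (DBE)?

Molecular formula from the SMILES: C12H13BrO3.
DoU = (2C + 2 + N − H − X)/2 = (2·12 + 2 + 0 − 13 − 1)/2 = 12/2 = 6.
(Structurally: 1 ring(s) + 5 π bond(s) = 6.)

6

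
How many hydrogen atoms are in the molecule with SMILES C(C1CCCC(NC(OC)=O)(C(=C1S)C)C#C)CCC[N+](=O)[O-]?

24

Hydrogens are implicit in SMILES; fill each atom to its normal valence:
  7 × C: 2 H each → 14
  5 × C: no H
  3 × O: no H
  2 × C: 3 H each → 6
  2 × C: 1 H each → 2
  1 × N: 1 H
  1 × N (charge +1): no H
  1 × O (charge -1): no H
  1 × S: 1 H
  Total hydrogens = 24.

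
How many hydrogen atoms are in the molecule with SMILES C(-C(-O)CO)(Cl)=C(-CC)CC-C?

Hydrogens are implicit in SMILES; fill each atom to its normal valence:
  4 × C: 2 H each → 8
  2 × C: 3 H each → 6
  2 × C: no H
  2 × O: 1 H each → 2
  1 × C: 1 H
  1 × Cl: no H
  Total hydrogens = 17.

17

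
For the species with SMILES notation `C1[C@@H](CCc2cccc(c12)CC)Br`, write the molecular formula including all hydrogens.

C12H15Br

Heavy atoms from the SMILES: 1 Br, 12 C.
Implicit hydrogens by atom environment:
  4 × C: 2 H each → 8
  3 × C (aromatic): 1 H each → 3
  3 × C (aromatic): no H
  1 × Br: no H
  1 × C: 3 H
  1 × C: 1 H
  Total hydrogens = 15.
Molecular formula: C12H15Br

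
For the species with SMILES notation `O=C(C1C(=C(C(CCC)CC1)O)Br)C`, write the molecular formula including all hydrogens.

Heavy atoms from the SMILES: 1 Br, 11 C, 2 O.
Implicit hydrogens by atom environment:
  4 × C: 2 H each → 8
  3 × C: no H
  2 × C: 3 H each → 6
  2 × C: 1 H each → 2
  1 × Br: no H
  1 × O: 1 H
  1 × O: no H
  Total hydrogens = 17.
Molecular formula: C11H17BrO2

C11H17BrO2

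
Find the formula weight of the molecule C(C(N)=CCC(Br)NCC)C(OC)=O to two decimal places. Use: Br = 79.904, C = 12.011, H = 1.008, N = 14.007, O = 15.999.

Molecular formula: C9H17BrN2O2.
M = 1×79.904 + 9×12.011 + 17×1.008 + 2×14.007 + 2×15.999 = 265.15 g/mol.

265.15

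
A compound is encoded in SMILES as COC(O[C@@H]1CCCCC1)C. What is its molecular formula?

Heavy atoms from the SMILES: 9 C, 2 O.
Implicit hydrogens by atom environment:
  5 × C: 2 H each → 10
  2 × C: 3 H each → 6
  2 × C: 1 H each → 2
  2 × O: no H
  Total hydrogens = 18.
Molecular formula: C9H18O2

C9H18O2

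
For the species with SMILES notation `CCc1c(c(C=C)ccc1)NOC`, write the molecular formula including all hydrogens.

Heavy atoms from the SMILES: 11 C, 1 N, 1 O.
Implicit hydrogens by atom environment:
  3 × C (aromatic): 1 H each → 3
  3 × C (aromatic): no H
  2 × C: 3 H each → 6
  2 × C: 2 H each → 4
  1 × C: 1 H
  1 × N: 1 H
  1 × O: no H
  Total hydrogens = 15.
Molecular formula: C11H15NO

C11H15NO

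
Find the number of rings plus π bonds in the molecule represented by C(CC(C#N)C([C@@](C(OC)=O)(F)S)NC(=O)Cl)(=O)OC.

5

Molecular formula from the SMILES: C10H12ClFN2O5S.
DoU = (2C + 2 + N − H − X)/2 = (2·10 + 2 + 2 − 12 − 2)/2 = 10/2 = 5.
(Structurally: 0 ring(s) + 5 π bond(s) = 5.)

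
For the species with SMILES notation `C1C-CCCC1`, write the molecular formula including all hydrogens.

Heavy atoms from the SMILES: 6 C.
Implicit hydrogens by atom environment:
  6 × C: 2 H each → 12
  Total hydrogens = 12.
Molecular formula: C6H12

C6H12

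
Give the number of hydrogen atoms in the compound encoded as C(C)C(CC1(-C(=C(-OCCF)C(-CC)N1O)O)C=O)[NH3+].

Hydrogens are implicit in SMILES; fill each atom to its normal valence:
  5 × C: 2 H each → 10
  3 × C: 1 H each → 3
  3 × C: no H
  2 × C: 3 H each → 6
  2 × O: 1 H each → 2
  2 × O: no H
  1 × F: no H
  1 × N (charge +1): 3 H
  1 × N: no H
  Total hydrogens = 24.

24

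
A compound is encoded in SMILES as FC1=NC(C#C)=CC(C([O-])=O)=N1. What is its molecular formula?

C7H2FN2O2-

Heavy atoms from the SMILES: 7 C, 1 F, 2 N, 2 O.
Implicit hydrogens by atom environment:
  3 × C (aromatic): no H
  2 × C: no H
  2 × N (aromatic): no H
  1 × C (aromatic): 1 H
  1 × C: 1 H
  1 × F: no H
  1 × O: no H
  1 × O (charge -1): no H
  Total hydrogens = 2.
Net charge -1.
Molecular formula: C7H2FN2O2-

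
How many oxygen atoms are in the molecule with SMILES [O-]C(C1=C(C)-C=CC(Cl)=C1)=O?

The symbol for oxygen appears 2 times in the SMILES.

2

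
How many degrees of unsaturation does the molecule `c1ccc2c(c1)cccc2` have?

7

Molecular formula from the SMILES: C10H8.
DoU = (2C + 2 + N − H − X)/2 = (2·10 + 2 + 0 − 8 − 0)/2 = 14/2 = 7.
(Structurally: 2 ring(s) + 5 π bond(s) = 7.)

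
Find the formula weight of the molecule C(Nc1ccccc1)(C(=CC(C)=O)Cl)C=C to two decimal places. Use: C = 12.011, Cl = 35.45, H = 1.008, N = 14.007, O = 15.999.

Molecular formula: C13H14ClNO.
M = 13×12.011 + 1×35.45 + 14×1.008 + 1×14.007 + 1×15.999 = 235.71 g/mol.

235.71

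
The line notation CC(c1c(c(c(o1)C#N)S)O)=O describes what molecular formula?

C7H5NO3S

Heavy atoms from the SMILES: 7 C, 1 N, 3 O, 1 S.
Implicit hydrogens by atom environment:
  4 × C (aromatic): no H
  2 × C: no H
  1 × C: 3 H
  1 × N: no H
  1 × O: 1 H
  1 × O (aromatic): no H
  1 × O: no H
  1 × S: 1 H
  Total hydrogens = 5.
Molecular formula: C7H5NO3S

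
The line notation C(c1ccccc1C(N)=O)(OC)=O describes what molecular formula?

C9H9NO3

Heavy atoms from the SMILES: 9 C, 1 N, 3 O.
Implicit hydrogens by atom environment:
  4 × C (aromatic): 1 H each → 4
  3 × O: no H
  2 × C (aromatic): no H
  2 × C: no H
  1 × C: 3 H
  1 × N: 2 H
  Total hydrogens = 9.
Molecular formula: C9H9NO3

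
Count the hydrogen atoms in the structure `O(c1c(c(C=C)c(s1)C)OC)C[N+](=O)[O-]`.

Hydrogens are implicit in SMILES; fill each atom to its normal valence:
  4 × C (aromatic): no H
  3 × O: no H
  2 × C: 3 H each → 6
  2 × C: 2 H each → 4
  1 × C: 1 H
  1 × N (charge +1): no H
  1 × O (charge -1): no H
  1 × S (aromatic): no H
  Total hydrogens = 11.

11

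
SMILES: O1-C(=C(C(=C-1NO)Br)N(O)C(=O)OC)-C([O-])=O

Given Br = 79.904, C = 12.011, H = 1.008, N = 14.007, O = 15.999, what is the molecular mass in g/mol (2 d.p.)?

Molecular formula: C7H6BrN2O7-.
M = 1×79.904 + 7×12.011 + 6×1.008 + 2×14.007 + 7×15.999 = 310.04 g/mol.

310.04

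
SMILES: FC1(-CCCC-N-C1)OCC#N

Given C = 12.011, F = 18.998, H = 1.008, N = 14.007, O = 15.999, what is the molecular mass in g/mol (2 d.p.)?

Molecular formula: C8H13FN2O.
M = 8×12.011 + 1×18.998 + 13×1.008 + 2×14.007 + 1×15.999 = 172.20 g/mol.

172.20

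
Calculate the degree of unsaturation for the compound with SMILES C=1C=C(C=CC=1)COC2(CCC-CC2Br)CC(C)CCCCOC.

5

Molecular formula from the SMILES: C21H33BrO2.
DoU = (2C + 2 + N − H − X)/2 = (2·21 + 2 + 0 − 33 − 1)/2 = 10/2 = 5.
(Structurally: 2 ring(s) + 3 π bond(s) = 5.)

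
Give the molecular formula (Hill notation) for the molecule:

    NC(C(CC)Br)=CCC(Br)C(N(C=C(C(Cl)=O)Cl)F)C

Heavy atoms from the SMILES: 2 Br, 12 C, 2 Cl, 1 F, 2 N, 1 O.
Implicit hydrogens by atom environment:
  5 × C: 1 H each → 5
  3 × C: no H
  2 × Br: no H
  2 × C: 3 H each → 6
  2 × C: 2 H each → 4
  2 × Cl: no H
  1 × F: no H
  1 × N: 2 H
  1 × N: no H
  1 × O: no H
  Total hydrogens = 17.
Molecular formula: C12H17Br2Cl2FN2O

C12H17Br2Cl2FN2O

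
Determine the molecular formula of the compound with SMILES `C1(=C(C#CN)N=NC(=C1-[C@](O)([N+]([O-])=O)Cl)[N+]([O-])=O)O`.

Heavy atoms from the SMILES: 7 C, 1 Cl, 5 N, 6 O.
Implicit hydrogens by atom environment:
  4 × C (aromatic): no H
  3 × C: no H
  2 × N (aromatic): no H
  2 × N (charge +1): no H
  2 × O: 1 H each → 2
  2 × O: no H
  2 × O (charge -1): no H
  1 × Cl: no H
  1 × N: 2 H
  Total hydrogens = 4.
Molecular formula: C7H4ClN5O6

C7H4ClN5O6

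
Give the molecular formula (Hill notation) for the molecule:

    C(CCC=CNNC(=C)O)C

Heavy atoms from the SMILES: 8 C, 2 N, 1 O.
Implicit hydrogens by atom environment:
  4 × C: 2 H each → 8
  2 × C: 1 H each → 2
  2 × N: 1 H each → 2
  1 × C: 3 H
  1 × C: no H
  1 × O: 1 H
  Total hydrogens = 16.
Molecular formula: C8H16N2O

C8H16N2O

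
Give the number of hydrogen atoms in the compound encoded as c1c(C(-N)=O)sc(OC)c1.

Hydrogens are implicit in SMILES; fill each atom to its normal valence:
  2 × C (aromatic): 1 H each → 2
  2 × C (aromatic): no H
  2 × O: no H
  1 × C: 3 H
  1 × C: no H
  1 × N: 2 H
  1 × S (aromatic): no H
  Total hydrogens = 7.

7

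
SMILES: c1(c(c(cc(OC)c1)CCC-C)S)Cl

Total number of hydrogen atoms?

Hydrogens are implicit in SMILES; fill each atom to its normal valence:
  4 × C (aromatic): no H
  3 × C: 2 H each → 6
  2 × C: 3 H each → 6
  2 × C (aromatic): 1 H each → 2
  1 × Cl: no H
  1 × O: no H
  1 × S: 1 H
  Total hydrogens = 15.

15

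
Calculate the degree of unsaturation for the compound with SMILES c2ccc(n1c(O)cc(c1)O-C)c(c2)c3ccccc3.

11

Molecular formula from the SMILES: C17H15NO2.
DoU = (2C + 2 + N − H − X)/2 = (2·17 + 2 + 1 − 15 − 0)/2 = 22/2 = 11.
(Structurally: 3 ring(s) + 8 π bond(s) = 11.)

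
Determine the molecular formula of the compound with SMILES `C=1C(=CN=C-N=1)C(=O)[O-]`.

C5H3N2O2-

Heavy atoms from the SMILES: 5 C, 2 N, 2 O.
Implicit hydrogens by atom environment:
  3 × C (aromatic): 1 H each → 3
  2 × N (aromatic): no H
  1 × C (aromatic): no H
  1 × C: no H
  1 × O: no H
  1 × O (charge -1): no H
  Total hydrogens = 3.
Net charge -1.
Molecular formula: C5H3N2O2-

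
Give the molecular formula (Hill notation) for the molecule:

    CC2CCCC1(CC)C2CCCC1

Heavy atoms from the SMILES: 13 C.
Implicit hydrogens by atom environment:
  8 × C: 2 H each → 16
  2 × C: 3 H each → 6
  2 × C: 1 H each → 2
  1 × C: no H
  Total hydrogens = 24.
Molecular formula: C13H24

C13H24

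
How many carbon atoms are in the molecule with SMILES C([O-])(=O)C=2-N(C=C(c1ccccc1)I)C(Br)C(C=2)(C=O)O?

14

The symbol for carbon appears 14 times in the SMILES. Lowercase c denotes aromatic carbon and counts toward C.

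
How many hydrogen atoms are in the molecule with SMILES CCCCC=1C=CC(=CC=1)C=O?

Hydrogens are implicit in SMILES; fill each atom to its normal valence:
  4 × C (aromatic): 1 H each → 4
  3 × C: 2 H each → 6
  2 × C (aromatic): no H
  1 × C: 3 H
  1 × C: 1 H
  1 × O: no H
  Total hydrogens = 14.

14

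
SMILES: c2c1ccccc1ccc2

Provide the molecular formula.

C10H8

Heavy atoms from the SMILES: 10 C.
Implicit hydrogens by atom environment:
  8 × C (aromatic): 1 H each → 8
  2 × C (aromatic): no H
  Total hydrogens = 8.
Molecular formula: C10H8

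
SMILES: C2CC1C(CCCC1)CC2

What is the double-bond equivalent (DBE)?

Molecular formula from the SMILES: C10H18.
DoU = (2C + 2 + N − H − X)/2 = (2·10 + 2 + 0 − 18 − 0)/2 = 4/2 = 2.
(Structurally: 2 ring(s) + 0 π bond(s) = 2.)

2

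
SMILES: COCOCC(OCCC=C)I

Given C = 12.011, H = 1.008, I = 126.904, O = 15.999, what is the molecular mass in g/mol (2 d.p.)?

286.11

Molecular formula: C8H15IO3.
M = 8×12.011 + 15×1.008 + 1×126.904 + 3×15.999 = 286.11 g/mol.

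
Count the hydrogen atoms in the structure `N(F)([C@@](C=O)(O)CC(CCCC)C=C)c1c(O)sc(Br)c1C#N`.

18

Hydrogens are implicit in SMILES; fill each atom to its normal valence:
  5 × C: 2 H each → 10
  4 × C (aromatic): no H
  3 × C: 1 H each → 3
  2 × C: no H
  2 × N: no H
  2 × O: 1 H each → 2
  1 × Br: no H
  1 × C: 3 H
  1 × F: no H
  1 × O: no H
  1 × S (aromatic): no H
  Total hydrogens = 18.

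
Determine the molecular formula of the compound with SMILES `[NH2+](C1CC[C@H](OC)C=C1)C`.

Heavy atoms from the SMILES: 8 C, 1 N, 1 O.
Implicit hydrogens by atom environment:
  4 × C: 1 H each → 4
  2 × C: 3 H each → 6
  2 × C: 2 H each → 4
  1 × N (charge +1): 2 H
  1 × O: no H
  Total hydrogens = 16.
Net charge +1.
Molecular formula: C8H16NO+

C8H16NO+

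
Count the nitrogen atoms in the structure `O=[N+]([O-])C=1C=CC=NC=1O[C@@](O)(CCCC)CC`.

The symbol for nitrogen appears 2 times in the SMILES.

2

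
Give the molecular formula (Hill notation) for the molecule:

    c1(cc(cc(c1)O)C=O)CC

Heavy atoms from the SMILES: 9 C, 2 O.
Implicit hydrogens by atom environment:
  3 × C (aromatic): 1 H each → 3
  3 × C (aromatic): no H
  1 × C: 3 H
  1 × C: 2 H
  1 × C: 1 H
  1 × O: 1 H
  1 × O: no H
  Total hydrogens = 10.
Molecular formula: C9H10O2

C9H10O2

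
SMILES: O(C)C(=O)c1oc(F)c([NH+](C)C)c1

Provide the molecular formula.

C8H11FNO3+

Heavy atoms from the SMILES: 8 C, 1 F, 1 N, 3 O.
Implicit hydrogens by atom environment:
  3 × C: 3 H each → 9
  3 × C (aromatic): no H
  2 × O: no H
  1 × C (aromatic): 1 H
  1 × C: no H
  1 × F: no H
  1 × N (charge +1): 1 H
  1 × O (aromatic): no H
  Total hydrogens = 11.
Net charge +1.
Molecular formula: C8H11FNO3+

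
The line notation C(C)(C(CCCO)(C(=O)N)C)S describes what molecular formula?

C8H17NO2S

Heavy atoms from the SMILES: 8 C, 1 N, 2 O, 1 S.
Implicit hydrogens by atom environment:
  3 × C: 2 H each → 6
  2 × C: 3 H each → 6
  2 × C: no H
  1 × C: 1 H
  1 × N: 2 H
  1 × O: 1 H
  1 × O: no H
  1 × S: 1 H
  Total hydrogens = 17.
Molecular formula: C8H17NO2S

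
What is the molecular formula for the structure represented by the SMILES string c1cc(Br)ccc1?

Heavy atoms from the SMILES: 1 Br, 6 C.
Implicit hydrogens by atom environment:
  5 × C (aromatic): 1 H each → 5
  1 × Br: no H
  1 × C (aromatic): no H
  Total hydrogens = 5.
Molecular formula: C6H5Br

C6H5Br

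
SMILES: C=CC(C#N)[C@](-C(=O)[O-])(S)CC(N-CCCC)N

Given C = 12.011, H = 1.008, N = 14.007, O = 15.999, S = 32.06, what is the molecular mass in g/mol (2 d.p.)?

Molecular formula: C12H20N3O2S-.
M = 12×12.011 + 20×1.008 + 3×14.007 + 2×15.999 + 1×32.06 = 270.37 g/mol.

270.37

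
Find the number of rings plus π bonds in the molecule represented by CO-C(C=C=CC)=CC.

Molecular formula from the SMILES: C8H12O.
DoU = (2C + 2 + N − H − X)/2 = (2·8 + 2 + 0 − 12 − 0)/2 = 6/2 = 3.
(Structurally: 0 ring(s) + 3 π bond(s) = 3.)

3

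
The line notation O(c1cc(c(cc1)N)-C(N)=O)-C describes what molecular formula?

C8H10N2O2

Heavy atoms from the SMILES: 8 C, 2 N, 2 O.
Implicit hydrogens by atom environment:
  3 × C (aromatic): 1 H each → 3
  3 × C (aromatic): no H
  2 × N: 2 H each → 4
  2 × O: no H
  1 × C: 3 H
  1 × C: no H
  Total hydrogens = 10.
Molecular formula: C8H10N2O2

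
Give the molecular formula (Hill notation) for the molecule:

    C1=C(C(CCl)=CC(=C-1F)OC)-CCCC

C12H16ClFO

Heavy atoms from the SMILES: 12 C, 1 Cl, 1 F, 1 O.
Implicit hydrogens by atom environment:
  4 × C: 2 H each → 8
  4 × C (aromatic): no H
  2 × C: 3 H each → 6
  2 × C (aromatic): 1 H each → 2
  1 × Cl: no H
  1 × F: no H
  1 × O: no H
  Total hydrogens = 16.
Molecular formula: C12H16ClFO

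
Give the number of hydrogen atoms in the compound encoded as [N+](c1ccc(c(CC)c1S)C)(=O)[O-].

11

Hydrogens are implicit in SMILES; fill each atom to its normal valence:
  4 × C (aromatic): no H
  2 × C: 3 H each → 6
  2 × C (aromatic): 1 H each → 2
  1 × C: 2 H
  1 × N (charge +1): no H
  1 × O: no H
  1 × O (charge -1): no H
  1 × S: 1 H
  Total hydrogens = 11.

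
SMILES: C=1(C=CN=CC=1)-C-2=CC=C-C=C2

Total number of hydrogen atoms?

9

Hydrogens are implicit in SMILES; fill each atom to its normal valence:
  9 × C (aromatic): 1 H each → 9
  2 × C (aromatic): no H
  1 × N (aromatic): no H
  Total hydrogens = 9.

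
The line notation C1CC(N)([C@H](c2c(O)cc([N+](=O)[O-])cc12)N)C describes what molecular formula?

Heavy atoms from the SMILES: 11 C, 3 N, 3 O.
Implicit hydrogens by atom environment:
  4 × C (aromatic): no H
  2 × C: 2 H each → 4
  2 × C (aromatic): 1 H each → 2
  2 × N: 2 H each → 4
  1 × C: 3 H
  1 × C: 1 H
  1 × C: no H
  1 × N (charge +1): no H
  1 × O: 1 H
  1 × O: no H
  1 × O (charge -1): no H
  Total hydrogens = 15.
Molecular formula: C11H15N3O3

C11H15N3O3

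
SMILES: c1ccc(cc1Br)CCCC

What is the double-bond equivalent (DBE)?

Molecular formula from the SMILES: C10H13Br.
DoU = (2C + 2 + N − H − X)/2 = (2·10 + 2 + 0 − 13 − 1)/2 = 8/2 = 4.
(Structurally: 1 ring(s) + 3 π bond(s) = 4.)

4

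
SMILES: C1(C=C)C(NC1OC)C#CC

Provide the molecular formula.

Heavy atoms from the SMILES: 9 C, 1 N, 1 O.
Implicit hydrogens by atom environment:
  4 × C: 1 H each → 4
  2 × C: 3 H each → 6
  2 × C: no H
  1 × C: 2 H
  1 × N: 1 H
  1 × O: no H
  Total hydrogens = 13.
Molecular formula: C9H13NO

C9H13NO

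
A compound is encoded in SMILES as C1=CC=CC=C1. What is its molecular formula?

Heavy atoms from the SMILES: 6 C.
Implicit hydrogens by atom environment:
  6 × C (aromatic): 1 H each → 6
  Total hydrogens = 6.
Molecular formula: C6H6

C6H6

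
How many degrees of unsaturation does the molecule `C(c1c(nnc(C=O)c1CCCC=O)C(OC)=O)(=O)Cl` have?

8

Molecular formula from the SMILES: C12H11ClN2O5.
DoU = (2C + 2 + N − H − X)/2 = (2·12 + 2 + 2 − 11 − 1)/2 = 16/2 = 8.
(Structurally: 1 ring(s) + 7 π bond(s) = 8.)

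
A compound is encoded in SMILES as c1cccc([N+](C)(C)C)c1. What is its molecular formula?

Heavy atoms from the SMILES: 9 C, 1 N.
Implicit hydrogens by atom environment:
  5 × C (aromatic): 1 H each → 5
  3 × C: 3 H each → 9
  1 × C (aromatic): no H
  1 × N (charge +1): no H
  Total hydrogens = 14.
Net charge +1.
Molecular formula: C9H14N+

C9H14N+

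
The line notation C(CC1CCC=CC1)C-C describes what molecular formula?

C10H18

Heavy atoms from the SMILES: 10 C.
Implicit hydrogens by atom environment:
  6 × C: 2 H each → 12
  3 × C: 1 H each → 3
  1 × C: 3 H
  Total hydrogens = 18.
Molecular formula: C10H18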